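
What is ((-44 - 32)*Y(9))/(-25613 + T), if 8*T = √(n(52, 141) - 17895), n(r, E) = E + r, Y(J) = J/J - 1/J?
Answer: 498326528/188935501131 + 2432*I*√17702/188935501131 ≈ 0.0026376 + 1.7126e-6*I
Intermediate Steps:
Y(J) = 1 - 1/J
T = I*√17702/8 (T = √((141 + 52) - 17895)/8 = √(193 - 17895)/8 = √(-17702)/8 = (I*√17702)/8 = I*√17702/8 ≈ 16.631*I)
((-44 - 32)*Y(9))/(-25613 + T) = ((-44 - 32)*((-1 + 9)/9))/(-25613 + I*√17702/8) = (-76*8/9)/(-25613 + I*√17702/8) = -608/(9*(-25613 + I*√17702/8))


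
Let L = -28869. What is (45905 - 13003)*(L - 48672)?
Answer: -2551253982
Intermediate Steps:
(45905 - 13003)*(L - 48672) = (45905 - 13003)*(-28869 - 48672) = 32902*(-77541) = -2551253982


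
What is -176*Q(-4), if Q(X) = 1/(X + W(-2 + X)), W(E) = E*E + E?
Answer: -88/13 ≈ -6.7692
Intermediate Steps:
W(E) = E + E**2 (W(E) = E**2 + E = E + E**2)
Q(X) = 1/(X + (-1 + X)*(-2 + X)) (Q(X) = 1/(X + (-2 + X)*(1 + (-2 + X))) = 1/(X + (-2 + X)*(-1 + X)) = 1/(X + (-1 + X)*(-2 + X)))
-176*Q(-4) = -176/(-4 + (-1 - 4)*(-2 - 4)) = -176/(-4 - 5*(-6)) = -176/(-4 + 30) = -176/26 = -176*1/26 = -88/13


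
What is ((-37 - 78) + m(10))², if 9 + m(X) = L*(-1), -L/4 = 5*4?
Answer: 1936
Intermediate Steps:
L = -80 (L = -20*4 = -4*20 = -80)
m(X) = 71 (m(X) = -9 - 80*(-1) = -9 + 80 = 71)
((-37 - 78) + m(10))² = ((-37 - 78) + 71)² = (-115 + 71)² = (-44)² = 1936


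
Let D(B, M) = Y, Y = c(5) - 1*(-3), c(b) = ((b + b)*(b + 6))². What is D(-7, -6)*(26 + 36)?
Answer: 750386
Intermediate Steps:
c(b) = 4*b²*(6 + b)² (c(b) = ((2*b)*(6 + b))² = (2*b*(6 + b))² = 4*b²*(6 + b)²)
Y = 12103 (Y = 4*5²*(6 + 5)² - 1*(-3) = 4*25*11² + 3 = 4*25*121 + 3 = 12100 + 3 = 12103)
D(B, M) = 12103
D(-7, -6)*(26 + 36) = 12103*(26 + 36) = 12103*62 = 750386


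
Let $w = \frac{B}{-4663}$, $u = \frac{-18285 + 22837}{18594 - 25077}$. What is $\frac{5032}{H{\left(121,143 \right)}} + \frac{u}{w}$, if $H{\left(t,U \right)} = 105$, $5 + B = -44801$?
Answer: $\frac{243242172676}{5083352715} \approx 47.851$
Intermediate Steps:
$B = -44806$ ($B = -5 - 44801 = -44806$)
$u = - \frac{4552}{6483}$ ($u = \frac{4552}{-6483} = 4552 \left(- \frac{1}{6483}\right) = - \frac{4552}{6483} \approx -0.70214$)
$w = \frac{44806}{4663}$ ($w = - \frac{44806}{-4663} = \left(-44806\right) \left(- \frac{1}{4663}\right) = \frac{44806}{4663} \approx 9.6088$)
$\frac{5032}{H{\left(121,143 \right)}} + \frac{u}{w} = \frac{5032}{105} - \frac{4552}{6483 \cdot \frac{44806}{4663}} = 5032 \cdot \frac{1}{105} - \frac{10612988}{145238649} = \frac{5032}{105} - \frac{10612988}{145238649} = \frac{243242172676}{5083352715}$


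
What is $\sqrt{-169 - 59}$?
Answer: $2 i \sqrt{57} \approx 15.1 i$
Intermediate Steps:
$\sqrt{-169 - 59} = \sqrt{-228} = 2 i \sqrt{57}$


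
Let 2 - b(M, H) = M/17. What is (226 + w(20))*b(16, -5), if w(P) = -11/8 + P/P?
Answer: 16245/68 ≈ 238.90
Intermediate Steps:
b(M, H) = 2 - M/17
w(P) = -3/8 (w(P) = -11*⅛ + 1 = -11/8 + 1 = -3/8)
(226 + w(20))*b(16, -5) = (226 - 3/8)*(2 - 1/17*16) = 1805*(2 - 16/17)/8 = (1805/8)*(18/17) = 16245/68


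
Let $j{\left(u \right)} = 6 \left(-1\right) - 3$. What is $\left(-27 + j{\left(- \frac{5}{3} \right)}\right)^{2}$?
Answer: $1296$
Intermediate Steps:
$j{\left(u \right)} = -9$ ($j{\left(u \right)} = -6 - 3 = -9$)
$\left(-27 + j{\left(- \frac{5}{3} \right)}\right)^{2} = \left(-27 - 9\right)^{2} = \left(-36\right)^{2} = 1296$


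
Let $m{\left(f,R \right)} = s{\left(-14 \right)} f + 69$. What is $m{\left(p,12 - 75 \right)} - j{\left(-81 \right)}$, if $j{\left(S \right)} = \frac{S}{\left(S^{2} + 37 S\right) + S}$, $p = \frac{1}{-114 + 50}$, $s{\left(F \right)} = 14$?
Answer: $\frac{94675}{1376} \approx 68.804$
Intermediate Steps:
$p = - \frac{1}{64}$ ($p = \frac{1}{-64} = - \frac{1}{64} \approx -0.015625$)
$j{\left(S \right)} = \frac{S}{S^{2} + 38 S}$
$m{\left(f,R \right)} = 69 + 14 f$ ($m{\left(f,R \right)} = 14 f + 69 = 69 + 14 f$)
$m{\left(p,12 - 75 \right)} - j{\left(-81 \right)} = \left(69 + 14 \left(- \frac{1}{64}\right)\right) - \frac{1}{38 - 81} = \left(69 - \frac{7}{32}\right) - \frac{1}{-43} = \frac{2201}{32} - - \frac{1}{43} = \frac{2201}{32} + \frac{1}{43} = \frac{94675}{1376}$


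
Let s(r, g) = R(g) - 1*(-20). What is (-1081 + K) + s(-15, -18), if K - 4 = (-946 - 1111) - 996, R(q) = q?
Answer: -4128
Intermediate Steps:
s(r, g) = 20 + g (s(r, g) = g - 1*(-20) = g + 20 = 20 + g)
K = -3049 (K = 4 + ((-946 - 1111) - 996) = 4 + (-2057 - 996) = 4 - 3053 = -3049)
(-1081 + K) + s(-15, -18) = (-1081 - 3049) + (20 - 18) = -4130 + 2 = -4128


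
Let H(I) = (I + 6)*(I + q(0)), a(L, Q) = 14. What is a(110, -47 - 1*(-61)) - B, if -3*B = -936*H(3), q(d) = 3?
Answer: -16834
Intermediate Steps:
H(I) = (3 + I)*(6 + I) (H(I) = (I + 6)*(I + 3) = (6 + I)*(3 + I) = (3 + I)*(6 + I))
B = 16848 (B = -(-1)*312*(18 + 3² + 9*3) = -(-1)*312*(18 + 9 + 27) = -(-1)*312*54 = -(-1)*16848 = -⅓*(-50544) = 16848)
a(110, -47 - 1*(-61)) - B = 14 - 1*16848 = 14 - 16848 = -16834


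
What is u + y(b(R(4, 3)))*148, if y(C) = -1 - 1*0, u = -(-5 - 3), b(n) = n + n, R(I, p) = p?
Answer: -140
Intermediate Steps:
b(n) = 2*n
u = 8 (u = -1*(-8) = 8)
y(C) = -1 (y(C) = -1 + 0 = -1)
u + y(b(R(4, 3)))*148 = 8 - 1*148 = 8 - 148 = -140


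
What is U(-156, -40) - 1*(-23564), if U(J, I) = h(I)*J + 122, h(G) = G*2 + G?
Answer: 42406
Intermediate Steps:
h(G) = 3*G (h(G) = 2*G + G = 3*G)
U(J, I) = 122 + 3*I*J (U(J, I) = (3*I)*J + 122 = 3*I*J + 122 = 122 + 3*I*J)
U(-156, -40) - 1*(-23564) = (122 + 3*(-40)*(-156)) - 1*(-23564) = (122 + 18720) + 23564 = 18842 + 23564 = 42406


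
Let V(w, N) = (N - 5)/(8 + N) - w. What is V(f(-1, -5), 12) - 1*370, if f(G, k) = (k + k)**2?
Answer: -9393/20 ≈ -469.65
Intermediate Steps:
f(G, k) = 4*k**2 (f(G, k) = (2*k)**2 = 4*k**2)
V(w, N) = -w + (-5 + N)/(8 + N) (V(w, N) = (-5 + N)/(8 + N) - w = -w + (-5 + N)/(8 + N))
V(f(-1, -5), 12) - 1*370 = (-5 + 12 - 32*(-5)**2 - 1*12*4*(-5)**2)/(8 + 12) - 1*370 = (-5 + 12 - 32*25 - 1*12*4*25)/20 - 370 = (-5 + 12 - 8*100 - 1*12*100)/20 - 370 = (-5 + 12 - 800 - 1200)/20 - 370 = (1/20)*(-1993) - 370 = -1993/20 - 370 = -9393/20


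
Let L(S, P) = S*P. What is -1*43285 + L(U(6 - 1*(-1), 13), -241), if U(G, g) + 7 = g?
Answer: -44731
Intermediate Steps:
U(G, g) = -7 + g
L(S, P) = P*S
-1*43285 + L(U(6 - 1*(-1), 13), -241) = -1*43285 - 241*(-7 + 13) = -43285 - 241*6 = -43285 - 1446 = -44731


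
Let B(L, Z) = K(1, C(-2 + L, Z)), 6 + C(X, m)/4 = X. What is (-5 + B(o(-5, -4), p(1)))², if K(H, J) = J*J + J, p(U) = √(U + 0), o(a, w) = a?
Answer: 7006609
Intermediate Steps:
p(U) = √U
C(X, m) = -24 + 4*X
K(H, J) = J + J² (K(H, J) = J² + J = J + J²)
B(L, Z) = (-32 + 4*L)*(-31 + 4*L) (B(L, Z) = (-24 + 4*(-2 + L))*(1 + (-24 + 4*(-2 + L))) = (-24 + (-8 + 4*L))*(1 + (-24 + (-8 + 4*L))) = (-32 + 4*L)*(1 + (-32 + 4*L)) = (-32 + 4*L)*(-31 + 4*L))
(-5 + B(o(-5, -4), p(1)))² = (-5 + 4*(-31 + 4*(-5))*(-8 - 5))² = (-5 + 4*(-31 - 20)*(-13))² = (-5 + 4*(-51)*(-13))² = (-5 + 2652)² = 2647² = 7006609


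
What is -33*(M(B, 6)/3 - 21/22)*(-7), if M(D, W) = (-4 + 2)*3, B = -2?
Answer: -1365/2 ≈ -682.50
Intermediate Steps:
M(D, W) = -6 (M(D, W) = -2*3 = -6)
-33*(M(B, 6)/3 - 21/22)*(-7) = -33*(-6/3 - 21/22)*(-7) = -33*(-6*⅓ - 21*1/22)*(-7) = -33*(-2 - 21/22)*(-7) = -33*(-65/22)*(-7) = (195/2)*(-7) = -1365/2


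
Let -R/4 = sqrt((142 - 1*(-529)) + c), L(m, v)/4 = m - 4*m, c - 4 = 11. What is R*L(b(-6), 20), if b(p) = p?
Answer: -2016*sqrt(14) ≈ -7543.2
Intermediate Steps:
c = 15 (c = 4 + 11 = 15)
L(m, v) = -12*m (L(m, v) = 4*(m - 4*m) = 4*(-3*m) = -12*m)
R = -28*sqrt(14) (R = -4*sqrt((142 - 1*(-529)) + 15) = -4*sqrt((142 + 529) + 15) = -4*sqrt(671 + 15) = -28*sqrt(14) ≈ -104.77)
R*L(b(-6), 20) = (-28*sqrt(14))*(-12*(-6)) = -28*sqrt(14)*72 = -2016*sqrt(14)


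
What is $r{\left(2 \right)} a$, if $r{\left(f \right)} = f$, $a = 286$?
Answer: $572$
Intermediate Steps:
$r{\left(2 \right)} a = 2 \cdot 286 = 572$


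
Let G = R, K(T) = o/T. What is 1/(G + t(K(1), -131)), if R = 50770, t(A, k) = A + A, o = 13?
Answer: 1/50796 ≈ 1.9687e-5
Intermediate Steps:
K(T) = 13/T
t(A, k) = 2*A
G = 50770
1/(G + t(K(1), -131)) = 1/(50770 + 2*(13/1)) = 1/(50770 + 2*(13*1)) = 1/(50770 + 2*13) = 1/(50770 + 26) = 1/50796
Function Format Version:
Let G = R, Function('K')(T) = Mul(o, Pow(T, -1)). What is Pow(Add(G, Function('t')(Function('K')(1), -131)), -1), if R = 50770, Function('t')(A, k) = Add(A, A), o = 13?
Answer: Rational(1, 50796) ≈ 1.9687e-5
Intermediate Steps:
Function('K')(T) = Mul(13, Pow(T, -1))
Function('t')(A, k) = Mul(2, A)
G = 50770
Pow(Add(G, Function('t')(Function('K')(1), -131)), -1) = Pow(Add(50770, Mul(2, Mul(13, Pow(1, -1)))), -1) = Pow(Add(50770, Mul(2, Mul(13, 1))), -1) = Pow(Add(50770, Mul(2, 13)), -1) = Pow(Add(50770, 26), -1) = Pow(50796, -1) = Rational(1, 50796)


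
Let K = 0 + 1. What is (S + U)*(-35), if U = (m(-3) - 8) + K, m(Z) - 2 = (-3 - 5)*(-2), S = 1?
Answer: -420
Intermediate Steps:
m(Z) = 18 (m(Z) = 2 + (-3 - 5)*(-2) = 2 - 8*(-2) = 2 + 16 = 18)
K = 1
U = 11 (U = (18 - 8) + 1 = 10 + 1 = 11)
(S + U)*(-35) = (1 + 11)*(-35) = 12*(-35) = -420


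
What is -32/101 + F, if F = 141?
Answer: 14209/101 ≈ 140.68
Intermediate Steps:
-32/101 + F = -32/101 + 141 = 14209/101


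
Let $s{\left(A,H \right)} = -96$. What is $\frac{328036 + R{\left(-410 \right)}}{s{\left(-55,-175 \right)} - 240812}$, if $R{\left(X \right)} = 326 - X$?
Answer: $- \frac{82193}{60227} \approx -1.3647$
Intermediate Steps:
$\frac{328036 + R{\left(-410 \right)}}{s{\left(-55,-175 \right)} - 240812} = \frac{328036 + \left(326 - -410\right)}{-96 - 240812} = \frac{328036 + \left(326 + 410\right)}{-240908} = \left(328036 + 736\right) \left(- \frac{1}{240908}\right) = 328772 \left(- \frac{1}{240908}\right) = - \frac{82193}{60227}$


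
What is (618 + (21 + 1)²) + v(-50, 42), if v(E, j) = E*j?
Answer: -998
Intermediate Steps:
(618 + (21 + 1)²) + v(-50, 42) = (618 + (21 + 1)²) - 50*42 = (618 + 22²) - 2100 = (618 + 484) - 2100 = 1102 - 2100 = -998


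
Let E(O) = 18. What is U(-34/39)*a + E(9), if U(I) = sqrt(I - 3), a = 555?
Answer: 18 + 185*I*sqrt(5889)/13 ≈ 18.0 + 1092.1*I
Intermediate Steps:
U(I) = sqrt(-3 + I)
U(-34/39)*a + E(9) = sqrt(-3 - 34/39)*555 + 18 = sqrt(-151/39)*555 + 18 = (I*sqrt(5889)/39)*555 + 18 = 185*I*sqrt(5889)/13 + 18 = 18 + 185*I*sqrt(5889)/13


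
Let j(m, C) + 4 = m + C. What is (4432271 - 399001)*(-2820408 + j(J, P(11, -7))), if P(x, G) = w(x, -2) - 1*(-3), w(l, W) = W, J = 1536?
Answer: -11369283971250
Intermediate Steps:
P(x, G) = 1 (P(x, G) = -2 - 1*(-3) = -2 + 3 = 1)
j(m, C) = -4 + C + m (j(m, C) = -4 + (m + C) = -4 + (C + m) = -4 + C + m)
(4432271 - 399001)*(-2820408 + j(J, P(11, -7))) = (4432271 - 399001)*(-2820408 + (-4 + 1 + 1536)) = 4033270*(-2820408 + 1533) = 4033270*(-2818875) = -11369283971250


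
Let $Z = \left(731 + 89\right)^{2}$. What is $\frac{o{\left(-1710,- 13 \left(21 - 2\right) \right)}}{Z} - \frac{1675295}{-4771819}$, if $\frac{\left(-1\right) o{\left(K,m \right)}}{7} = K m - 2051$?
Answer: $- \frac{12913334973827}{3208571095600} \approx -4.0246$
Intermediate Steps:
$Z = 672400$ ($Z = 820^{2} = 672400$)
$o{\left(K,m \right)} = 14357 - 7 K m$ ($o{\left(K,m \right)} = - 7 \left(K m - 2051\right) = - 7 \left(-2051 + K m\right) = 14357 - 7 K m$)
$\frac{o{\left(-1710,- 13 \left(21 - 2\right) \right)}}{Z} - \frac{1675295}{-4771819} = \frac{14357 - - 11970 \left(- 13 \left(21 - 2\right)\right)}{672400} - \frac{1675295}{-4771819} = \left(14357 - - 11970 \left(\left(-13\right) 19\right)\right) \frac{1}{672400} - - \frac{1675295}{4771819} = \left(14357 - \left(-11970\right) \left(-247\right)\right) \frac{1}{672400} + \frac{1675295}{4771819} = \left(14357 - 2956590\right) \frac{1}{672400} + \frac{1675295}{4771819} = \left(-2942233\right) \frac{1}{672400} + \frac{1675295}{4771819} = - \frac{2942233}{672400} + \frac{1675295}{4771819} = - \frac{12913334973827}{3208571095600}$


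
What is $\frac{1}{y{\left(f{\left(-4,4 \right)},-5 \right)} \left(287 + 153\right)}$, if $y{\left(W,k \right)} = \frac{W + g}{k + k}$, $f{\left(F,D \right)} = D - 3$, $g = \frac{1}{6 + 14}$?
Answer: $- \frac{5}{231} \approx -0.021645$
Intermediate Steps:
$g = \frac{1}{20} \approx 0.05$
$f{\left(F,D \right)} = -3 + D$
$y{\left(W,k \right)} = \frac{\frac{1}{20} + W}{2 k}$ ($y{\left(W,k \right)} = \frac{W + \frac{1}{20}}{k + k} = \frac{\frac{1}{20} + W}{2 k}$)
$\frac{1}{y{\left(f{\left(-4,4 \right)},-5 \right)} \left(287 + 153\right)} = \frac{1}{\frac{1 + 20 \left(-3 + 4\right)}{40 \left(-5\right)} \left(287 + 153\right)} = \frac{1}{\frac{1}{40} \left(- \frac{1}{5}\right) \left(1 + 20 \cdot 1\right) 440} = \frac{1}{\frac{1}{40} \left(- \frac{1}{5}\right) \left(1 + 20\right) 440} = \frac{1}{\frac{1}{40} \left(- \frac{1}{5}\right) 21 \cdot 440} = \frac{1}{\left(- \frac{21}{200}\right) 440} = \frac{1}{- \frac{231}{5}} = - \frac{5}{231}$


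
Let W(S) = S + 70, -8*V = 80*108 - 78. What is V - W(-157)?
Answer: -3933/4 ≈ -983.25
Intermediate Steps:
V = -4281/4 (V = -(80*108 - 78)/8 = -(8640 - 78)/8 = -⅛*8562 = -4281/4 ≈ -1070.3)
W(S) = 70 + S
V - W(-157) = -4281/4 - (70 - 157) = -4281/4 - 1*(-87) = -4281/4 + 87 = -3933/4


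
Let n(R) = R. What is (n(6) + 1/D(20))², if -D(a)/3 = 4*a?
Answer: 2070721/57600 ≈ 35.950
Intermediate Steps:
D(a) = -12*a
(n(6) + 1/D(20))² = (6 + 1/(-12*20))² = (6 + 1/(-240))² = (6 - 1/240)² = (1439/240)² = 2070721/57600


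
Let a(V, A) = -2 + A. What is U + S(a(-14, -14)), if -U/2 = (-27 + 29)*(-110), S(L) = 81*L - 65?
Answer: -921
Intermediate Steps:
S(L) = -65 + 81*L
U = 440 (U = -2*(-27 + 29)*(-110) = -4*(-110) = -2*(-220) = 440)
U + S(a(-14, -14)) = 440 + (-65 + 81*(-2 - 14)) = 440 + (-65 + 81*(-16)) = 440 + (-65 - 1296) = 440 - 1361 = -921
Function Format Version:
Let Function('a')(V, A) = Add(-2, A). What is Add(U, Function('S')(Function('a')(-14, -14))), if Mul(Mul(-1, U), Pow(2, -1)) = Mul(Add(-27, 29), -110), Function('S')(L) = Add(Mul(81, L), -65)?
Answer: -921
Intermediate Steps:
Function('S')(L) = Add(-65, Mul(81, L))
U = 440 (U = Mul(-2, Mul(Add(-27, 29), -110)) = Mul(-2, Mul(2, -110)) = Mul(-2, -220) = 440)
Add(U, Function('S')(Function('a')(-14, -14))) = Add(440, Add(-65, Mul(81, Add(-2, -14)))) = Add(440, Add(-65, Mul(81, -16))) = Add(440, Add(-65, -1296)) = Add(440, -1361) = -921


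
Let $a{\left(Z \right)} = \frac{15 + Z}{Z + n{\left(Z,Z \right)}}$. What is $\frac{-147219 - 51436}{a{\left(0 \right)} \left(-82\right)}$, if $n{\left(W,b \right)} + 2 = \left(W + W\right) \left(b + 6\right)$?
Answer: $- \frac{39731}{123} \approx -323.02$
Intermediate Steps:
$n{\left(W,b \right)} = -2 + 2 W \left(6 + b\right)$ ($n{\left(W,b \right)} = -2 + \left(W + W\right) \left(b + 6\right) = -2 + 2 W \left(6 + b\right)$)
$a{\left(Z \right)} = \frac{15 + Z}{-2 + 2 Z^{2} + 13 Z}$ ($a{\left(Z \right)} = \frac{15 + Z}{Z + \left(-2 + 12 Z + 2 Z Z\right)} = \frac{15 + Z}{Z + \left(-2 + 12 Z + 2 Z^{2}\right)} = \frac{15 + Z}{Z + \left(-2 + 2 Z^{2} + 12 Z\right)} = \frac{15 + Z}{-2 + 2 Z^{2} + 13 Z}$)
$\frac{-147219 - 51436}{a{\left(0 \right)} \left(-82\right)} = \frac{-147219 - 51436}{\frac{15 + 0}{-2 + 2 \cdot 0^{2} + 13 \cdot 0} \left(-82\right)} = \frac{-147219 - 51436}{\frac{1}{-2 + 2 \cdot 0 + 0} \cdot 15 \left(-82\right)} = - \frac{198655}{\frac{1}{-2 + 0 + 0} \cdot 15 \left(-82\right)} = - \frac{198655}{\frac{1}{-2} \cdot 15 \left(-82\right)} = - \frac{198655}{\left(- \frac{1}{2}\right) 15 \left(-82\right)} = - \frac{198655}{\left(- \frac{15}{2}\right) \left(-82\right)} = - \frac{198655}{615} = \left(-198655\right) \frac{1}{615} = - \frac{39731}{123}$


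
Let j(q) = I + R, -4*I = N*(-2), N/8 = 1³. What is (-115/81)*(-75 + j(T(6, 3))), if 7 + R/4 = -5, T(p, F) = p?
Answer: 13685/81 ≈ 168.95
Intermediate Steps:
N = 8 (N = 8*1³ = 8*1 = 8)
R = -48 (R = -28 + 4*(-5) = -28 - 20 = -48)
I = 4 (I = -2*(-2) = -¼*(-16) = 4)
j(q) = -44 (j(q) = 4 - 48 = -44)
(-115/81)*(-75 + j(T(6, 3))) = (-115/81)*(-75 - 44) = -115*1/81*(-119) = -115/81*(-119) = 13685/81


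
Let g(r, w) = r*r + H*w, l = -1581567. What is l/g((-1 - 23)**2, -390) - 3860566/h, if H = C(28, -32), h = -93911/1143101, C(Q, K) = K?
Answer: 506402460655162653/10776475072 ≈ 4.6991e+7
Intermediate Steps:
h = -93911/1143101 (h = -93911*1/1143101 = -93911/1143101 ≈ -0.082155)
H = -32
g(r, w) = r**2 - 32*w (g(r, w) = r*r - 32*w = r**2 - 32*w)
l/g((-1 - 23)**2, -390) - 3860566/h = -1581567/(((-1 - 23)**2)**2 - 32*(-390)) - 3860566/(-93911/1143101) = -1581567/(((-24)**2)**2 + 12480) - 3860566*(-1143101/93911) = -1581567/(576**2 + 12480) + 4413016855166/93911 = -1581567/(331776 + 12480) + 4413016855166/93911 = -1581567/344256 + 4413016855166/93911 = -1581567*1/344256 + 4413016855166/93911 = -527189/114752 + 4413016855166/93911 = 506402460655162653/10776475072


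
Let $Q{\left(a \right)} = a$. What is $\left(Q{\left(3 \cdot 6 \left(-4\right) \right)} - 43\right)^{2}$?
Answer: $13225$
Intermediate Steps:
$\left(Q{\left(3 \cdot 6 \left(-4\right) \right)} - 43\right)^{2} = \left(3 \cdot 6 \left(-4\right) - 43\right)^{2} = \left(18 \left(-4\right) - 43\right)^{2} = \left(-72 - 43\right)^{2} = \left(-115\right)^{2} = 13225$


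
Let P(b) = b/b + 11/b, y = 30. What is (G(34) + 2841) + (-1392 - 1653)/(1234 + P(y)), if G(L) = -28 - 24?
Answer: 103271779/37061 ≈ 2786.5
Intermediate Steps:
P(b) = 1 + 11/b
G(L) = -52
(G(34) + 2841) + (-1392 - 1653)/(1234 + P(y)) = (-52 + 2841) + (-1392 - 1653)/(1234 + (11 + 30)/30) = 2789 - 3045/(1234 + (1/30)*41) = 2789 - 3045/(1234 + 41/30) = 2789 - 3045/37061/30 = 2789 - 3045*30/37061 = 2789 - 91350/37061 = 103271779/37061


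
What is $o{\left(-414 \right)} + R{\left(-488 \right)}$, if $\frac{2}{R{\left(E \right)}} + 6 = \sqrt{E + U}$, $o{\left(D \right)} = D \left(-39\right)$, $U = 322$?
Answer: $\frac{1630740}{101} - \frac{i \sqrt{166}}{101} \approx 16146.0 - 0.12757 i$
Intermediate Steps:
$o{\left(D \right)} = - 39 D$
$R{\left(E \right)} = \frac{2}{-6 + \sqrt{322 + E}}$ ($R{\left(E \right)} = \frac{2}{-6 + \sqrt{E + 322}} = \frac{2}{-6 + \sqrt{322 + E}}$)
$o{\left(-414 \right)} + R{\left(-488 \right)} = \left(-39\right) \left(-414\right) + \frac{2}{-6 + \sqrt{322 - 488}} = 16146 + \frac{2}{-6 + \sqrt{-166}} = 16146 + \frac{2}{-6 + i \sqrt{166}}$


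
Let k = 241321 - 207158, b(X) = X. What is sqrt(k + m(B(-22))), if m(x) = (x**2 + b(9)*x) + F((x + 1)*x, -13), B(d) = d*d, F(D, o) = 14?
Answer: sqrt(272789) ≈ 522.29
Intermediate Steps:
k = 34163
B(d) = d**2
m(x) = 14 + x**2 + 9*x (m(x) = (x**2 + 9*x) + 14 = 14 + x**2 + 9*x)
sqrt(k + m(B(-22))) = sqrt(34163 + (14 + ((-22)**2)**2 + 9*(-22)**2)) = sqrt(34163 + (14 + 484**2 + 9*484)) = sqrt(34163 + (14 + 234256 + 4356)) = sqrt(34163 + 238626) = sqrt(272789)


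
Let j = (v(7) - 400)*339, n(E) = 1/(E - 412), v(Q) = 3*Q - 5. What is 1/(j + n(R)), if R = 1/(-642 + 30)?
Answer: -252145/32823228132 ≈ -7.6819e-6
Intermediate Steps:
v(Q) = -5 + 3*Q
R = -1/612 (R = 1/(-612) = -1/612 ≈ -0.0016340)
n(E) = 1/(-412 + E)
j = -130176 (j = ((-5 + 3*7) - 400)*339 = ((-5 + 21) - 400)*339 = (16 - 400)*339 = -384*339 = -130176)
1/(j + n(R)) = 1/(-130176 + 1/(-412 - 1/612)) = 1/(-130176 + 1/(-252145/612)) = 1/(-130176 - 612/252145) = 1/(-32823228132/252145) = -252145/32823228132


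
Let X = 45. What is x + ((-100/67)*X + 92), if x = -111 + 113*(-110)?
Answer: -838583/67 ≈ -12516.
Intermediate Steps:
x = -12541 (x = -111 - 12430 = -12541)
x + ((-100/67)*X + 92) = -12541 + (-100/67*45 + 92) = -12541 + (-4500/67 + 92) = -12541 + 1664/67 = -838583/67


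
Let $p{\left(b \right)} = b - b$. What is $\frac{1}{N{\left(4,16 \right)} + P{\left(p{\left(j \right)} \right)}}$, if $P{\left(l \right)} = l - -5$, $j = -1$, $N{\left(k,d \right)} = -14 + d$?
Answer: $\frac{1}{7} \approx 0.14286$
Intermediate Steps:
$p{\left(b \right)} = 0$
$P{\left(l \right)} = 5 + l$ ($P{\left(l \right)} = l + 5 = 5 + l$)
$\frac{1}{N{\left(4,16 \right)} + P{\left(p{\left(j \right)} \right)}} = \frac{1}{\left(-14 + 16\right) + \left(5 + 0\right)} = \frac{1}{2 + 5} = \frac{1}{7}$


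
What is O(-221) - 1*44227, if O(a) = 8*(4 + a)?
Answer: -45963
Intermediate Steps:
O(a) = 32 + 8*a
O(-221) - 1*44227 = (32 + 8*(-221)) - 1*44227 = (32 - 1768) - 44227 = -1736 - 44227 = -45963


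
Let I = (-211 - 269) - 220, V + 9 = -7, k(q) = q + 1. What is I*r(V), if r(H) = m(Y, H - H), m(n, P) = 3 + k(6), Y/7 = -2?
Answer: -7000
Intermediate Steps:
k(q) = 1 + q
V = -16 (V = -9 - 7 = -16)
I = -700 (I = -480 - 220 = -700)
Y = -14 (Y = 7*(-2) = -14)
m(n, P) = 10 (m(n, P) = 3 + (1 + 6) = 3 + 7 = 10)
r(H) = 10
I*r(V) = -700*10 = -7000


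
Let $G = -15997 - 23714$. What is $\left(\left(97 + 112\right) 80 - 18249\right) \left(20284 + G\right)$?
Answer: $29703883$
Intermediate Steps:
$G = -39711$
$\left(\left(97 + 112\right) 80 - 18249\right) \left(20284 + G\right) = \left(\left(97 + 112\right) 80 - 18249\right) \left(20284 - 39711\right) = \left(209 \cdot 80 - 18249\right) \left(-19427\right) = \left(16720 - 18249\right) \left(-19427\right) = \left(-1529\right) \left(-19427\right) = 29703883$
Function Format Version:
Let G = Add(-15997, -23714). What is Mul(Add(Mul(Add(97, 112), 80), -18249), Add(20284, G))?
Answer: 29703883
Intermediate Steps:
G = -39711
Mul(Add(Mul(Add(97, 112), 80), -18249), Add(20284, G)) = Mul(Add(Mul(Add(97, 112), 80), -18249), Add(20284, -39711)) = Mul(Add(Mul(209, 80), -18249), -19427) = Mul(Add(16720, -18249), -19427) = Mul(-1529, -19427) = 29703883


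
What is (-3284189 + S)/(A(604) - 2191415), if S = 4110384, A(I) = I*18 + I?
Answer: -826195/2179939 ≈ -0.37900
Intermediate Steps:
A(I) = 19*I (A(I) = 18*I + I = 19*I)
(-3284189 + S)/(A(604) - 2191415) = (-3284189 + 4110384)/(19*604 - 2191415) = 826195/(11476 - 2191415) = 826195/(-2179939) = 826195*(-1/2179939) = -826195/2179939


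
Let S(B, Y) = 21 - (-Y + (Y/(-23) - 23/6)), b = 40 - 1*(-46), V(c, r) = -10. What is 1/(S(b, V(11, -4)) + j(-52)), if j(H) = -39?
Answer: -138/3395 ≈ -0.040648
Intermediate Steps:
b = 86 (b = 40 + 46 = 86)
S(B, Y) = 149/6 + 24*Y/23 (S(B, Y) = 21 - (-Y + (Y*(-1/23) - 23*1/6)) = 21 - (-Y + (-Y/23 - 23/6)) = 21 - (-Y + (-23/6 - Y/23)) = 21 - (-23/6 - 24*Y/23) = 21 + (23/6 + 24*Y/23) = 149/6 + 24*Y/23)
1/(S(b, V(11, -4)) + j(-52)) = 1/((149/6 + (24/23)*(-10)) - 39) = 1/((149/6 - 240/23) - 39) = 1/(1987/138 - 39) = 1/(-3395/138) = -138/3395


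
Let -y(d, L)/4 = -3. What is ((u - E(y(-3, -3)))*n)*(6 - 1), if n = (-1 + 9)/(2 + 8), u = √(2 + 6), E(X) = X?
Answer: -48 + 8*√2 ≈ -36.686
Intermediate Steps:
y(d, L) = 12 (y(d, L) = -4*(-3) = 12)
u = 2*√2 (u = √8 = 2*√2 ≈ 2.8284)
n = ⅘ (n = 8/10 = 8*(⅒) = ⅘ ≈ 0.80000)
((u - E(y(-3, -3)))*n)*(6 - 1) = ((2*√2 - 1*12)*(⅘))*(6 - 1) = ((2*√2 - 12)*(⅘))*5 = ((-12 + 2*√2)*(⅘))*5 = (-48/5 + 8*√2/5)*5 = -48 + 8*√2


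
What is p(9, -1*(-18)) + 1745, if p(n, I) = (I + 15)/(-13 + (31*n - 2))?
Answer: 13961/8 ≈ 1745.1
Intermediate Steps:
p(n, I) = (15 + I)/(-15 + 31*n) (p(n, I) = (15 + I)/(-13 + (-2 + 31*n)) = (15 + I)/(-15 + 31*n))
p(9, -1*(-18)) + 1745 = (15 - 1*(-18))/(-15 + 31*9) + 1745 = (15 + 18)/(-15 + 279) + 1745 = 33/264 + 1745 = (1/264)*33 + 1745 = 1/8 + 1745 = 13961/8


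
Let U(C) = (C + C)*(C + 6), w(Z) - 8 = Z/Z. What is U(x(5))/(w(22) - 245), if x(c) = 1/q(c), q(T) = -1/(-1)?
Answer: -7/118 ≈ -0.059322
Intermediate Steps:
q(T) = 1 (q(T) = -1*(-1) = 1)
w(Z) = 9 (w(Z) = 8 + Z/Z = 8 + 1 = 9)
x(c) = 1 (x(c) = 1/1 = 1)
U(C) = 2*C*(6 + C) (U(C) = (2*C)*(6 + C) = 2*C*(6 + C))
U(x(5))/(w(22) - 245) = (2*1*(6 + 1))/(9 - 245) = (2*1*7)/(-236) = 14*(-1/236) = -7/118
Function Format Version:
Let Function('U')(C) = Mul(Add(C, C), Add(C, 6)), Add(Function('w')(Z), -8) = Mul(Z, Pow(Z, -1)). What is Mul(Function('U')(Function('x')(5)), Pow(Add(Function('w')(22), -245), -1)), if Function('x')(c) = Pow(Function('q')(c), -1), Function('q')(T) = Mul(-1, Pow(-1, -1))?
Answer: Rational(-7, 118) ≈ -0.059322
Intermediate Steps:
Function('q')(T) = 1 (Function('q')(T) = Mul(-1, -1) = 1)
Function('w')(Z) = 9 (Function('w')(Z) = Add(8, Mul(Z, Pow(Z, -1))) = Add(8, 1) = 9)
Function('x')(c) = 1 (Function('x')(c) = Pow(1, -1) = 1)
Function('U')(C) = Mul(2, C, Add(6, C)) (Function('U')(C) = Mul(Mul(2, C), Add(6, C)) = Mul(2, C, Add(6, C)))
Mul(Function('U')(Function('x')(5)), Pow(Add(Function('w')(22), -245), -1)) = Mul(Mul(2, 1, Add(6, 1)), Pow(Add(9, -245), -1)) = Mul(Mul(2, 1, 7), Pow(-236, -1)) = Mul(14, Rational(-1, 236)) = Rational(-7, 118)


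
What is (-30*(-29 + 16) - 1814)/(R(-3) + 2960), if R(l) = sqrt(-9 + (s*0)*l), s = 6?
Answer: -4215040/8761609 + 4272*I/8761609 ≈ -0.48108 + 0.00048758*I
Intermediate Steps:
R(l) = 3*I (R(l) = sqrt(-9 + (6*0)*l) = sqrt(-9 + 0*l) = sqrt(-9 + 0) = sqrt(-9) = 3*I)
(-30*(-29 + 16) - 1814)/(R(-3) + 2960) = (-30*(-29 + 16) - 1814)/(3*I + 2960) = (-30*(-13) - 1814)/(2960 + 3*I) = (390 - 1814)*((2960 - 3*I)/8761609) = -1424*(2960 - 3*I)/8761609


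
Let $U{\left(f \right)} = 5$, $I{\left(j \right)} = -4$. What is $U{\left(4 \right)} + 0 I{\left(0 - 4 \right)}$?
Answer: $5$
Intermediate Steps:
$U{\left(4 \right)} + 0 I{\left(0 - 4 \right)} = 5 + 0 \left(-4\right) = 5 + 0 = 5$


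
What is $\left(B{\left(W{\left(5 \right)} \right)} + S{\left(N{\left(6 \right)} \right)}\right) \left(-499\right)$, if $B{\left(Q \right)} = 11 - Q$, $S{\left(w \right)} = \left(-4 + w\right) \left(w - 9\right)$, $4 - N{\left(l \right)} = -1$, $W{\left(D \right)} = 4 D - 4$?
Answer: $4491$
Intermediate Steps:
$W{\left(D \right)} = -4 + 4 D$
$N{\left(l \right)} = 5$ ($N{\left(l \right)} = 4 - -1 = 4 + 1 = 5$)
$S{\left(w \right)} = \left(-9 + w\right) \left(-4 + w\right)$ ($S{\left(w \right)} = \left(-4 + w\right) \left(-9 + w\right) = \left(-9 + w\right) \left(-4 + w\right)$)
$\left(B{\left(W{\left(5 \right)} \right)} + S{\left(N{\left(6 \right)} \right)}\right) \left(-499\right) = \left(\left(11 - \left(-4 + 4 \cdot 5\right)\right) + \left(36 + 5^{2} - 65\right)\right) \left(-499\right) = \left(\left(11 - \left(-4 + 20\right)\right) + \left(36 + 25 - 65\right)\right) \left(-499\right) = \left(\left(11 - 16\right) - 4\right) \left(-499\right) = \left(-5 - 4\right) \left(-499\right) = \left(-9\right) \left(-499\right) = 4491$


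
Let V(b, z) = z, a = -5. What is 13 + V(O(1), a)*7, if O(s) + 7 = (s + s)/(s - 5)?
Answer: -22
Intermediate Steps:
O(s) = -7 + 2*s/(-5 + s) (O(s) = -7 + (s + s)/(s - 5) = -7 + (2*s)/(-5 + s) = -7 + 2*s/(-5 + s))
13 + V(O(1), a)*7 = 13 - 5*7 = 13 - 35 = -22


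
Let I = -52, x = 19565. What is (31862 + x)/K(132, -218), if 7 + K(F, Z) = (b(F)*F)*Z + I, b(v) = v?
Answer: -51427/3798491 ≈ -0.013539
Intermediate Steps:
K(F, Z) = -59 + Z*F² (K(F, Z) = -7 + ((F*F)*Z - 52) = -7 + (F²*Z - 52) = -7 + (Z*F² - 52) = -7 + (-52 + Z*F²) = -59 + Z*F²)
(31862 + x)/K(132, -218) = (31862 + 19565)/(-59 - 218*132²) = 51427/(-59 - 218*17424) = 51427/(-59 - 3798432) = 51427/(-3798491) = 51427*(-1/3798491) = -51427/3798491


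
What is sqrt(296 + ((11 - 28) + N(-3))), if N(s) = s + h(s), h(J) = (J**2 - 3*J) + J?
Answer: sqrt(291) ≈ 17.059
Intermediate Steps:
h(J) = J**2 - 2*J
N(s) = s + s*(-2 + s)
sqrt(296 + ((11 - 28) + N(-3))) = sqrt(296 + ((11 - 28) - 3*(-1 - 3))) = sqrt(296 + (-17 - 3*(-4))) = sqrt(296 + (-17 + 12)) = sqrt(296 - 5) = sqrt(291)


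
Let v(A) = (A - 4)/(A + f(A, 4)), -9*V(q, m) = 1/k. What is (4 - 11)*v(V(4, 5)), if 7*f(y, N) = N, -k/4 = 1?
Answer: 7007/151 ≈ 46.404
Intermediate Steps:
k = -4 (k = -4*1 = -4)
f(y, N) = N/7
V(q, m) = 1/36 (V(q, m) = -1/9/(-4) = -1/9*(-1/4) = 1/36)
v(A) = (-4 + A)/(4/7 + A) (v(A) = (A - 4)/(A + (1/7)*4) = (-4 + A)/(A + 4/7) = (-4 + A)/(4/7 + A))
(4 - 11)*v(V(4, 5)) = (4 - 11)*(7*(-4 + 1/36)/(4 + 7*(1/36))) = -49*(-143)/((4 + 7/36)*36) = -49*(-143)/(151/36*36) = -49*36*(-143)/(151*36) = -7*(-1001/151) = 7007/151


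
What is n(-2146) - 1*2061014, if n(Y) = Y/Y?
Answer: -2061013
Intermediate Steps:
n(Y) = 1
n(-2146) - 1*2061014 = 1 - 1*2061014 = 1 - 2061014 = -2061013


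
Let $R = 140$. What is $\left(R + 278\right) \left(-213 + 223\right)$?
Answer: $4180$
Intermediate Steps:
$\left(R + 278\right) \left(-213 + 223\right) = \left(140 + 278\right) \left(-213 + 223\right) = 418 \cdot 10 = 4180$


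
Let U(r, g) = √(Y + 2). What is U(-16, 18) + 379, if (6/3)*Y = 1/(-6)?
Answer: 379 + √69/6 ≈ 380.38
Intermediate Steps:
Y = -1/12 (Y = (½)/(-6) = (½)*(-⅙) = -1/12 ≈ -0.083333)
U(r, g) = √69/6 (U(r, g) = √(-1/12 + 2) = √(23/12) = √69/6)
U(-16, 18) + 379 = √69/6 + 379 = 379 + √69/6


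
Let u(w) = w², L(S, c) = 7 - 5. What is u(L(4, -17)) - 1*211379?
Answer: -211375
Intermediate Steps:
L(S, c) = 2
u(L(4, -17)) - 1*211379 = 2² - 1*211379 = 4 - 211379 = -211375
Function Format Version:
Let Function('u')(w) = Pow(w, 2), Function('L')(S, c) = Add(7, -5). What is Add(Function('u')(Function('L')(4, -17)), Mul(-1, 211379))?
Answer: -211375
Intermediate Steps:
Function('L')(S, c) = 2
Add(Function('u')(Function('L')(4, -17)), Mul(-1, 211379)) = Add(Pow(2, 2), Mul(-1, 211379)) = Add(4, -211379) = -211375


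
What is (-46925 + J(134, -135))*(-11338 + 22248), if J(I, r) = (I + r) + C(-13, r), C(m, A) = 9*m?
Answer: -513239130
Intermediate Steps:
J(I, r) = -117 + I + r (J(I, r) = (I + r) + 9*(-13) = (I + r) - 117 = -117 + I + r)
(-46925 + J(134, -135))*(-11338 + 22248) = (-46925 + (-117 + 134 - 135))*(-11338 + 22248) = (-46925 - 118)*10910 = -47043*10910 = -513239130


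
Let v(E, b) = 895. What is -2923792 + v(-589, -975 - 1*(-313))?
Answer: -2922897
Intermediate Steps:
-2923792 + v(-589, -975 - 1*(-313)) = -2923792 + 895 = -2922897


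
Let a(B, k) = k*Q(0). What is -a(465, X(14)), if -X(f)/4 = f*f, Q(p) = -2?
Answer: -1568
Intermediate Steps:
X(f) = -4*f² (X(f) = -4*f*f = -4*f²)
a(B, k) = -2*k (a(B, k) = k*(-2) = -2*k)
-a(465, X(14)) = -(-2)*(-4*14²) = -(-2)*(-4*196) = -(-2)*(-784) = -1*1568 = -1568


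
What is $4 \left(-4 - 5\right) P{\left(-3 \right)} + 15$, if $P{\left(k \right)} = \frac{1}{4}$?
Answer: $6$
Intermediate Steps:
$P{\left(k \right)} = \frac{1}{4}$
$4 \left(-4 - 5\right) P{\left(-3 \right)} + 15 = 4 \left(-4 - 5\right) \frac{1}{4} + 15 = 4 \left(-9\right) \frac{1}{4} + 15 = \left(-36\right) \frac{1}{4} + 15 = -9 + 15 = 6$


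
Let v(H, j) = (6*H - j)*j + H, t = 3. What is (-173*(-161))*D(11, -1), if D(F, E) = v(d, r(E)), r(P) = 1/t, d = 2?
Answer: 1476209/9 ≈ 1.6402e+5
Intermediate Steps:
r(P) = 1/3
v(H, j) = H + j*(-j + 6*H) (v(H, j) = (-j + 6*H)*j + H = j*(-j + 6*H) + H = H + j*(-j + 6*H))
D(F, E) = 53/9 (D(F, E) = 2 - (1/3)**2 + 6*2*(1/3) = 2 - 1*1/9 + 4 = 2 - 1/9 + 4 = 53/9)
(-173*(-161))*D(11, -1) = -173*(-161)*(53/9) = 27853*(53/9) = 1476209/9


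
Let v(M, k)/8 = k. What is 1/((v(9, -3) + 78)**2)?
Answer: 1/2916 ≈ 0.00034294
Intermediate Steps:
v(M, k) = 8*k
1/((v(9, -3) + 78)**2) = 1/((8*(-3) + 78)**2) = 1/((-24 + 78)**2) = 1/(54**2) = 1/2916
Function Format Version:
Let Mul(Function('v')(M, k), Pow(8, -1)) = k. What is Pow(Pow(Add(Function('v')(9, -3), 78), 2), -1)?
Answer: Rational(1, 2916) ≈ 0.00034294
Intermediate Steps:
Function('v')(M, k) = Mul(8, k)
Pow(Pow(Add(Function('v')(9, -3), 78), 2), -1) = Pow(Pow(Add(Mul(8, -3), 78), 2), -1) = Pow(Pow(Add(-24, 78), 2), -1) = Pow(Pow(54, 2), -1) = Pow(2916, -1) = Rational(1, 2916)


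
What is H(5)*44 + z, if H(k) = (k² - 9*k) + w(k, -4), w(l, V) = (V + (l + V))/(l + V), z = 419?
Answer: -593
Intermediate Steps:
w(l, V) = (l + 2*V)/(V + l) (w(l, V) = (V + (V + l))/(V + l) = (l + 2*V)/(V + l))
H(k) = k² - 9*k + (-8 + k)/(-4 + k) (H(k) = (k² - 9*k) + (k + 2*(-4))/(-4 + k) = (k² - 9*k) + (k - 8)/(-4 + k) = (k² - 9*k) + (-8 + k)/(-4 + k) = k² - 9*k + (-8 + k)/(-4 + k))
H(5)*44 + z = ((-8 + 5 + 5*(-9 + 5)*(-4 + 5))/(-4 + 5))*44 + 419 = ((-8 + 5 + 5*(-4)*1)/1)*44 + 419 = (1*(-8 + 5 - 20))*44 + 419 = (1*(-23))*44 + 419 = -23*44 + 419 = -1012 + 419 = -593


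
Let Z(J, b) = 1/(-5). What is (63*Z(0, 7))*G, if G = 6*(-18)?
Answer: 6804/5 ≈ 1360.8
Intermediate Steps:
Z(J, b) = -⅕
G = -108
(63*Z(0, 7))*G = (63*(-⅕))*(-108) = -63/5*(-108) = 6804/5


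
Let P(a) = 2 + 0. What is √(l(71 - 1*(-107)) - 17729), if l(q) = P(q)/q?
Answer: 18*I*√433430/89 ≈ 133.15*I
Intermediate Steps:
P(a) = 2
l(q) = 2/q
√(l(71 - 1*(-107)) - 17729) = √(2/(71 - 1*(-107)) - 17729) = √(2/(71 + 107) - 17729) = √(2/178 - 17729) = √(2*(1/178) - 17729) = √(1/89 - 17729) = √(-1577880/89) = 18*I*√433430/89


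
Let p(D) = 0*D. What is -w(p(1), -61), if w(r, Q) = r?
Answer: 0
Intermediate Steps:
p(D) = 0
-w(p(1), -61) = -1*0 = 0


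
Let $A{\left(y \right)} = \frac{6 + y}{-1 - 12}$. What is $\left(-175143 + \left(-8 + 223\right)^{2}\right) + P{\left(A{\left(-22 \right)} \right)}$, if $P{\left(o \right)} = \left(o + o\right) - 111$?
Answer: $- \frac{1677345}{13} \approx -1.2903 \cdot 10^{5}$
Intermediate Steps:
$A{\left(y \right)} = - \frac{6}{13} - \frac{y}{13}$ ($A{\left(y \right)} = \frac{6 + y}{-13} = \left(6 + y\right) \left(- \frac{1}{13}\right) = - \frac{6}{13} - \frac{y}{13}$)
$P{\left(o \right)} = -111 + 2 o$ ($P{\left(o \right)} = 2 o - 111 = -111 + 2 o$)
$\left(-175143 + \left(-8 + 223\right)^{2}\right) + P{\left(A{\left(-22 \right)} \right)} = \left(-175143 + \left(-8 + 223\right)^{2}\right) - \left(111 - 2 \left(- \frac{6}{13} - - \frac{22}{13}\right)\right) = \left(-175143 + 215^{2}\right) - \left(111 - 2 \left(- \frac{6}{13} + \frac{22}{13}\right)\right) = \left(-175143 + 46225\right) + \left(-111 + 2 \cdot \frac{16}{13}\right) = -128918 + \left(-111 + \frac{32}{13}\right) = -128918 - \frac{1411}{13} = - \frac{1677345}{13}$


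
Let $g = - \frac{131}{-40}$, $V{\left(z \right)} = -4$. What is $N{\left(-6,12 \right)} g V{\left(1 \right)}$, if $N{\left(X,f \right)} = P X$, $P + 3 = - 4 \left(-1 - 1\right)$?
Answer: $393$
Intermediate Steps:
$g = \frac{131}{40}$ ($g = \left(-131\right) \left(- \frac{1}{40}\right) = \frac{131}{40} \approx 3.275$)
$P = 5$ ($P = -3 - 4 \left(-1 - 1\right) = -3 - -8 = -3 + 8 = 5$)
$N{\left(X,f \right)} = 5 X$
$N{\left(-6,12 \right)} g V{\left(1 \right)} = 5 \left(-6\right) \frac{131}{40} \left(-4\right) = \left(-30\right) \frac{131}{40} \left(-4\right) = \left(- \frac{393}{4}\right) \left(-4\right) = 393$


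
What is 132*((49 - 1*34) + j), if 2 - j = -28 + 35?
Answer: 1320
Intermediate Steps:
j = -5 (j = 2 - (-28 + 35) = 2 - 1*7 = 2 - 7 = -5)
132*((49 - 1*34) + j) = 132*((49 - 1*34) - 5) = 132*((49 - 34) - 5) = 132*(15 - 5) = 132*10 = 1320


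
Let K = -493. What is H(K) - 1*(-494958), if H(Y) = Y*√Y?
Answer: 494958 - 493*I*√493 ≈ 4.9496e+5 - 10946.0*I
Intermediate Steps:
H(Y) = Y^(3/2)
H(K) - 1*(-494958) = (-493)^(3/2) - 1*(-494958) = -493*I*√493 + 494958 = 494958 - 493*I*√493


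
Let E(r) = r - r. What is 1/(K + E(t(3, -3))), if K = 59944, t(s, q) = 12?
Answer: 1/59944 ≈ 1.6682e-5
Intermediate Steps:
E(r) = 0
1/(K + E(t(3, -3))) = 1/(59944 + 0) = 1/59944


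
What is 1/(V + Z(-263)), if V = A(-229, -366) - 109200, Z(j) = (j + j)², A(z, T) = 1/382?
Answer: 382/63975833 ≈ 5.9710e-6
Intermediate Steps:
A(z, T) = 1/382
Z(j) = 4*j² (Z(j) = (2*j)² = 4*j²)
V = -41714399/382 (V = 1/382 - 109200 = -41714399/382 ≈ -1.0920e+5)
1/(V + Z(-263)) = 1/(-41714399/382 + 4*(-263)²) = 1/(-41714399/382 + 4*69169) = 1/(-41714399/382 + 276676) = 1/(63975833/382) = 382/63975833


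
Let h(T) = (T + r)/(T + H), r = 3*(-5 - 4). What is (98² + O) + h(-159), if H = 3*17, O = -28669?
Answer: -343139/18 ≈ -19063.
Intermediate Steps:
r = -27 (r = 3*(-9) = -27)
H = 51
h(T) = (-27 + T)/(51 + T) (h(T) = (T - 27)/(T + 51) = (-27 + T)/(51 + T))
(98² + O) + h(-159) = (98² - 28669) + (-27 - 159)/(51 - 159) = (9604 - 28669) - 186/(-108) = -19065 - 1/108*(-186) = -19065 + 31/18 = -343139/18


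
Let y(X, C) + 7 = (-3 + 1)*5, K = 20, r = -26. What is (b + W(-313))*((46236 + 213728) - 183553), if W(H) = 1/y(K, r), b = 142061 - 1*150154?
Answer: -10512778202/17 ≈ -6.1840e+8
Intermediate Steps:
b = -8093 (b = 142061 - 150154 = -8093)
y(X, C) = -17 (y(X, C) = -7 + (-3 + 1)*5 = -7 - 2*5 = -7 - 10 = -17)
W(H) = -1/17 (W(H) = 1/(-17) = -1/17)
(b + W(-313))*((46236 + 213728) - 183553) = (-8093 - 1/17)*((46236 + 213728) - 183553) = -137582*(259964 - 183553)/17 = -137582/17*76411 = -10512778202/17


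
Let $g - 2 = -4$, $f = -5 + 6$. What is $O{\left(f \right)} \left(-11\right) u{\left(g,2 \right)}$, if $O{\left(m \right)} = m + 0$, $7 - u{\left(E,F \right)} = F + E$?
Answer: $-77$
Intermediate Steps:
$f = 1$
$g = -2$ ($g = 2 - 4 = -2$)
$u{\left(E,F \right)} = 7 - E - F$ ($u{\left(E,F \right)} = 7 - \left(F + E\right) = 7 - \left(E + F\right) = 7 - E - F$)
$O{\left(m \right)} = m$
$O{\left(f \right)} \left(-11\right) u{\left(g,2 \right)} = 1 \left(-11\right) \left(7 - -2 - 2\right) = - 11 \left(7 + 2 - 2\right) = \left(-11\right) 7 = -77$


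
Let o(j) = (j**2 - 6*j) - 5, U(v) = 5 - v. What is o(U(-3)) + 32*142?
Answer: 4555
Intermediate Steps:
o(j) = -5 + j**2 - 6*j
o(U(-3)) + 32*142 = (-5 + (5 - 1*(-3))**2 - 6*(5 - 1*(-3))) + 32*142 = (-5 + (5 + 3)**2 - 6*(5 + 3)) + 4544 = (-5 + 8**2 - 6*8) + 4544 = (-5 + 64 - 48) + 4544 = 11 + 4544 = 4555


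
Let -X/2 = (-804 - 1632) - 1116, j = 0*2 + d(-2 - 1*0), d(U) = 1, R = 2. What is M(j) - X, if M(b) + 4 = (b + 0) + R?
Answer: -7105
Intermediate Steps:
j = 1 (j = 0*2 + 1 = 0 + 1 = 1)
X = 7104 (X = -2*((-804 - 1632) - 1116) = -2*(-2436 - 1116) = -2*(-3552) = 7104)
M(b) = -2 + b (M(b) = -4 + ((b + 0) + 2) = -4 + (b + 2) = -4 + (2 + b) = -2 + b)
M(j) - X = (-2 + 1) - 1*7104 = -1 - 7104 = -7105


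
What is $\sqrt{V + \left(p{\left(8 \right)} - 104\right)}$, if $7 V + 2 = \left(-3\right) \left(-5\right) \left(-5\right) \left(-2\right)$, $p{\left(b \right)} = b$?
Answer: $\frac{2 i \sqrt{917}}{7} \approx 8.652 i$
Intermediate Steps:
$V = \frac{148}{7}$ ($V = - \frac{2}{7} + \frac{\left(-3\right) \left(-5\right) \left(-5\right) \left(-2\right)}{7} = - \frac{2}{7} + \frac{15 \left(-5\right) \left(-2\right)}{7} = - \frac{2}{7} + \frac{\left(-75\right) \left(-2\right)}{7} = - \frac{2}{7} + \frac{1}{7} \cdot 150 = - \frac{2}{7} + \frac{150}{7} = \frac{148}{7} \approx 21.143$)
$\sqrt{V + \left(p{\left(8 \right)} - 104\right)} = \sqrt{\frac{148}{7} + \left(8 - 104\right)} = \sqrt{\frac{148}{7} - 96} = \sqrt{- \frac{524}{7}} = \frac{2 i \sqrt{917}}{7}$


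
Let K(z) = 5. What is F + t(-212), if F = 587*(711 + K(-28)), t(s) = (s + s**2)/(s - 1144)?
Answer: 142467805/339 ≈ 4.2026e+5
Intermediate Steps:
t(s) = (s + s**2)/(-1144 + s)
F = 420292 (F = 587*(711 + 5) = 587*716 = 420292)
F + t(-212) = 420292 - 212*(1 - 212)/(-1144 - 212) = 420292 - 212*(-211)/(-1356) = 420292 - 212*(-1/1356)*(-211) = 420292 - 11183/339 = 142467805/339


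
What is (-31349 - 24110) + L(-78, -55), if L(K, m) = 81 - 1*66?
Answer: -55444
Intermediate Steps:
L(K, m) = 15 (L(K, m) = 81 - 66 = 15)
(-31349 - 24110) + L(-78, -55) = (-31349 - 24110) + 15 = -55459 + 15 = -55444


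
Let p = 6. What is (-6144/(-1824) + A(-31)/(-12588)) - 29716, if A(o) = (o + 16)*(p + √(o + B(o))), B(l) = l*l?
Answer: -1184404635/39862 + 5*√930/4196 ≈ -29713.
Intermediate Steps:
B(l) = l²
A(o) = (6 + √(o + o²))*(16 + o) (A(o) = (o + 16)*(6 + √(o + o²)) = (16 + o)*(6 + √(o + o²)) = (6 + √(o + o²))*(16 + o))
(-6144/(-1824) + A(-31)/(-12588)) - 29716 = (-6144/(-1824) + (96 + 6*(-31) + 16*√(-31*(1 - 31)) - 31*√930)/(-12588)) - 29716 = (-6144*(-1/1824) + (96 - 186 + 16*√(-31*(-30)) - 31*√930)*(-1/12588)) - 29716 = (64/19 + (96 - 186 + 16*√930 - 31*√930)*(-1/12588)) - 29716 = (64/19 + (-90 - 15*√930)*(-1/12588)) - 29716 = (64/19 + (15/2098 + 5*√930/4196)) - 29716 = (134557/39862 + 5*√930/4196) - 29716 = -1184404635/39862 + 5*√930/4196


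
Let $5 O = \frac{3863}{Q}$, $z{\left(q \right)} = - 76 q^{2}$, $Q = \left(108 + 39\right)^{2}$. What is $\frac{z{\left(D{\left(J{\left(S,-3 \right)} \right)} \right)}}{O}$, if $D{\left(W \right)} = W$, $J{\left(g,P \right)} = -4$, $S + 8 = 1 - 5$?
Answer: $- \frac{131382720}{3863} \approx -34011.0$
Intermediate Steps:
$S = -12$ ($S = -8 + \left(1 - 5\right) = -8 - 4 = -12$)
$Q = 21609$ ($Q = 147^{2} = 21609$)
$O = \frac{3863}{108045}$ ($O = \frac{3863 \cdot \frac{1}{21609}}{5} = \frac{1}{5} \cdot \frac{3863}{21609} = \frac{3863}{108045} \approx 0.035754$)
$\frac{z{\left(D{\left(J{\left(S,-3 \right)} \right)} \right)}}{O} = \frac{\left(-76\right) \left(-4\right)^{2}}{\frac{3863}{108045}} = \left(-76\right) 16 \cdot \frac{108045}{3863} = \left(-1216\right) \frac{108045}{3863} = - \frac{131382720}{3863}$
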